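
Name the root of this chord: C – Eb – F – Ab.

Reordering C, Eb, F, Ab into stacked thirds gives F–Ab–C–Eb; the bottom of that stack, F, is the root.

F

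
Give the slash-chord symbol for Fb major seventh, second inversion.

Second inversion of Fb major seventh has the fifth (Cb) in the bass. As a slash chord: Fbmaj7/Cb.

Fbmaj7/Cb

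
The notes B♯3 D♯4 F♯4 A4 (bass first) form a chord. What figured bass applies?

The notes B#, D#, F#, A stack in thirds as B#–D#–F#–A — a B# diminished seventh chord. The bass B# is the root, so this is root position: figured 7.

7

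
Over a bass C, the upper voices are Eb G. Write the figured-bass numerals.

The notes C, Eb, G stack in thirds as C–Eb–G — a C minor triad. The bass C is the root, so this is root position: figured 5/3.

5/3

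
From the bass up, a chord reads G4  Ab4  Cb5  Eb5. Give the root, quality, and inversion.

Ab minor-major seventh, third inversion

Reducing to letter names: G, Ab, Cb, Eb. These stack in thirds as Ab–Cb–Eb–G — an Ab minor-major seventh chord.
The lowest note is G, the seventh of the chord, so this is third inversion (figured bass 4/2).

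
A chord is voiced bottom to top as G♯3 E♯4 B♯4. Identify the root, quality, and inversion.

E# minor, first inversion

Reducing to letter names: G#, E#, B#. These stack in thirds as E#–G#–B# — an E# minor triad.
G# is the third of E# minor; third in the bass means first inversion (figured bass 6).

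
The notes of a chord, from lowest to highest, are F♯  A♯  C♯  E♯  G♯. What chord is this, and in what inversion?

The distinct note names are F#, A#, C#, E#, G#. Stacked in thirds they read F#–A#–C#–E#–G#, which is a major ninth chord on F#.
With the root (F#) in the bass, the chord is in root position.

F# major ninth, root position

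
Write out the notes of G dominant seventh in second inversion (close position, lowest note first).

D, F, G, B

Spelling G dominant seventh: G–B–D–F. In second inversion the fifth is bass, giving D, F, G, B from the bottom.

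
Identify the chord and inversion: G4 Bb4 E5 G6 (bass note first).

Reducing to letter names: G, Bb, E. These stack in thirds as E–G–Bb — an E diminished triad.
With the third (G) in the bass, the chord is in first inversion (figured bass 6).

E diminished, first inversion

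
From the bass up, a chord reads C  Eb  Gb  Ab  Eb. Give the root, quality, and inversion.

Ab dominant seventh, first inversion

Reducing to letter names: C, Eb, Gb, Ab. These stack in thirds as Ab–C–Eb–Gb — an Ab dominant seventh chord.
C is the third of Ab dominant seventh; third in the bass means first inversion (figured bass 6/5).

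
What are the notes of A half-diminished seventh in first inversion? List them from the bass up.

C, Eb, G, A

The chord tones are A–C–Eb–G. With the third (C) lowest for first inversion: C, Eb, G, A.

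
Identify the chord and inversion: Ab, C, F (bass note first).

F minor, first inversion

Reducing to letter names: Ab, C, F. These stack in thirds as F–Ab–C — an F minor triad.
Ab is the third of F minor; third in the bass means first inversion (figured bass 6).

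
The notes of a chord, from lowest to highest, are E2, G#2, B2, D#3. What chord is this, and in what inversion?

E major seventh, root position

The distinct note names are E, G#, B, D#. Stacked in thirds they read E–G#–B–D#, which is a major seventh chord on E.
E is the root of E major seventh; root in the bass means root position (figured bass 7).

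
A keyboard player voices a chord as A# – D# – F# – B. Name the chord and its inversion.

B major seventh, third inversion

The pitch classes A#, D#, F#, B arrange in thirds as B–D#–F#–A#: a B major seventh chord.
A# is the seventh of B major seventh; seventh in the bass means third inversion (figured bass 4/2).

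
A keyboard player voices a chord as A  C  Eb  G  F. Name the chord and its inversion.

F dominant ninth, first inversion

The distinct note names are A, C, Eb, G, F. Stacked in thirds they read F–A–C–Eb–G, which is a dominant ninth chord on F.
With the third (A) in the bass, the chord is in first inversion.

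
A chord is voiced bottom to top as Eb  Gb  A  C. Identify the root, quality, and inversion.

The distinct note names are Eb, Gb, A, C. Stacked in thirds they read A–C–Eb–Gb, which is a diminished seventh chord on A.
With the fifth (Eb) in the bass, the chord is in second inversion (figured bass 4/3).

A diminished seventh, second inversion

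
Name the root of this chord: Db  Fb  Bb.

Reordering Db, Fb, Bb into stacked thirds gives Bb–Db–Fb; the bottom of that stack, Bb, is the root.

Bb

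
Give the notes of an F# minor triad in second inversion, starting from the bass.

C#, F#, A

The chord tones are F#–A–C#. With the fifth (C#) lowest for second inversion: C#, F#, A.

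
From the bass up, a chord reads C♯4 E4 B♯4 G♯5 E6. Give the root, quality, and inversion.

C# minor-major seventh, root position

The pitch classes C#, E, B#, G# arrange in thirds as C#–E–G#–B#: a C# minor-major seventh chord.
C# is the root of C# minor-major seventh; root in the bass means root position (figured bass 7).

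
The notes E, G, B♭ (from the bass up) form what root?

E

The distinct letter names are E, G, Bb. Arranged as a stack of thirds they read E–G–Bb, so E is the root (an E diminished triad).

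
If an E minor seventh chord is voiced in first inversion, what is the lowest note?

The third of E minor seventh (E–G–B–D) is G; that is the bass in first inversion.

G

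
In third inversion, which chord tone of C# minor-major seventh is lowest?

B#

In third inversion the seventh is lowest. For C# minor-major seventh (C#–E–G#–B#) that is B#.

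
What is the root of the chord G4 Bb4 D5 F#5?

G

The distinct letter names are G, Bb, D, F#. Arranged as a stack of thirds they read G–Bb–D–F#, so G is the root (a G minor-major seventh chord).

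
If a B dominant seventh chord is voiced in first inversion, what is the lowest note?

In first inversion the third is lowest. For B dominant seventh (B–D#–F#–A) that is D#.

D#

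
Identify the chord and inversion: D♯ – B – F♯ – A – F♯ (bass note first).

B dominant seventh, first inversion

Reducing to letter names: D#, B, F#, A. These stack in thirds as B–D#–F#–A — a B dominant seventh chord.
The lowest note is D#, the third of the chord, so this is first inversion (figured bass 6/5).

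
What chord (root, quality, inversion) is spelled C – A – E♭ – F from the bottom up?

The distinct note names are C, A, Eb, F. Stacked in thirds they read F–A–C–Eb, which is a dominant seventh chord on F.
With the fifth (C) in the bass, the chord is in second inversion (figured bass 4/3).

F dominant seventh, second inversion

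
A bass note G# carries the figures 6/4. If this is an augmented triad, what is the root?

The figures 6/4 mean the fifth of the chord is in the bass. If G# is the fifth of an augmented triad, the root is C (chord tones C–E–G#).

C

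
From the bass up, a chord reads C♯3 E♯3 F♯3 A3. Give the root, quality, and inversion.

The pitch classes C#, E#, F#, A arrange in thirds as F#–A–C#–E#: an F# minor-major seventh chord.
The lowest note is C#, the fifth of the chord, so this is second inversion (figured bass 4/3).

F# minor-major seventh, second inversion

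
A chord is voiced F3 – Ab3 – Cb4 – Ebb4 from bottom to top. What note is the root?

Reordering F, Ab, Cb, Ebb into stacked thirds gives F–Ab–Cb–Ebb; the bottom of that stack, F, is the root.

F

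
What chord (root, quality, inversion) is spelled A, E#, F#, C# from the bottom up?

F# minor-major seventh, first inversion

Reducing to letter names: A, E#, F#, C#. These stack in thirds as F#–A–C#–E# — an F# minor-major seventh chord.
With the third (A) in the bass, the chord is in first inversion (figured bass 6/5).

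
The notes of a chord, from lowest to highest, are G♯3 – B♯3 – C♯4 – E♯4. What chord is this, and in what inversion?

C# major seventh, second inversion

The pitch classes G#, B#, C#, E# arrange in thirds as C#–E#–G#–B#: a C# major seventh chord.
G# is the fifth of C# major seventh; fifth in the bass means second inversion (figured bass 4/3).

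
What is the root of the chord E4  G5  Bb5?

E

Reordering E, G, Bb into stacked thirds gives E–G–Bb; the bottom of that stack, E, is the root.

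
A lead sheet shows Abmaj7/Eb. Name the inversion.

second inversion

Abmaj7/Eb means Ab major seventh with Eb in the bass. Eb is the fifth of Ab major seventh (Ab–C–Eb–G), so this is second inversion.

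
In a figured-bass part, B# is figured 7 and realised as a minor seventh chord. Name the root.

The figures 7 mean the root of the chord is in the bass. If B# is the root of a minor seventh chord, the root is B# (chord tones B#–D#–F##–A#).

B#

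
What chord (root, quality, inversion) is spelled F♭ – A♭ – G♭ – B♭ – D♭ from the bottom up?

Gb dominant ninth, third inversion

The pitch classes Fb, Ab, Gb, Bb, Db arrange in thirds as Gb–Bb–Db–Fb–Ab: a Gb dominant ninth chord.
The lowest note is Fb, the seventh of the chord, so this is third inversion.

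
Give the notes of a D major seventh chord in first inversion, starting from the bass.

The chord tones are D–F#–A–C#. With the third (F#) lowest for first inversion: F#, A, C#, D.

F#, A, C#, D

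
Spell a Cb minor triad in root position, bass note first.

Cb, Ebb, Gb

Cb minor is Cb–Ebb–Gb. Root position puts the root (Cb) in the bass, with the remaining tones above: Cb, Ebb, Gb.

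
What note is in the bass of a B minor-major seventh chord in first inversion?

D

The third of B minor-major seventh (B–D–F#–A#) is D; that is the bass in first inversion.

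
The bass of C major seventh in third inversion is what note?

The seventh of C major seventh (C–E–G–B) is B; that is the bass in third inversion.

B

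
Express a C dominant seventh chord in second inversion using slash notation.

C7/G

Second inversion of C dominant seventh has the fifth (G) in the bass. As a slash chord: C7/G.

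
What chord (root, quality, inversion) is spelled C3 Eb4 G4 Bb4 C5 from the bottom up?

C minor seventh, root position

Reducing to letter names: C, Eb, G, Bb. These stack in thirds as C–Eb–G–Bb — a C minor seventh chord.
The lowest note is C, the root of the chord, so this is root position (figured bass 7).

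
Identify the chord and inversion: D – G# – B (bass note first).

G# diminished, second inversion

The pitch classes D, G#, B arrange in thirds as G#–B–D: a G# diminished triad.
With the fifth (D) in the bass, the chord is in second inversion (figured bass 6/4).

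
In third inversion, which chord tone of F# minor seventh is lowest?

In third inversion the seventh is lowest. For F# minor seventh (F#–A–C#–E) that is E.

E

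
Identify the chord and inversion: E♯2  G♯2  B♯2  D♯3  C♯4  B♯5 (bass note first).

Reducing to letter names: E#, G#, B#, D#, C#. These stack in thirds as C#–E#–G#–B#–D# — a C# major ninth chord.
E# is the third of C# major ninth; third in the bass means first inversion.

C# major ninth, first inversion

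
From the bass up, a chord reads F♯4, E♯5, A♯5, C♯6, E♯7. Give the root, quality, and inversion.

F# major seventh, root position

The pitch classes F#, E#, A#, C# arrange in thirds as F#–A#–C#–E#: an F# major seventh chord.
F# is the root of F# major seventh; root in the bass means root position (figured bass 7).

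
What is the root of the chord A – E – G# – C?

A

Reordering A, E, G#, C into stacked thirds gives A–C–E–G#; the bottom of that stack, A, is the root.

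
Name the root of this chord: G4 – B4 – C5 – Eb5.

C

Reordering G, B, C, Eb into stacked thirds gives C–Eb–G–B; the bottom of that stack, C, is the root.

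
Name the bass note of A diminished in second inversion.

The fifth of A diminished (A–C–Eb) is Eb; that is the bass in second inversion.

Eb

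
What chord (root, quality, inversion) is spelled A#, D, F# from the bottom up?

Reducing to letter names: A#, D, F#. These stack in thirds as D–F#–A# — a D augmented triad.
The lowest note is A#, the fifth of the chord, so this is second inversion (figured bass 6/4).

D augmented, second inversion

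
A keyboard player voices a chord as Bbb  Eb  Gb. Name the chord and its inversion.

Eb diminished, second inversion

The distinct note names are Bbb, Eb, Gb. Stacked in thirds they read Eb–Gb–Bbb, which is a diminished triad on Eb.
Bbb is the fifth of Eb diminished; fifth in the bass means second inversion (figured bass 6/4).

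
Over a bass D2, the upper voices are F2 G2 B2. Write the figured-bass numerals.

The notes D, F, G, B stack in thirds as G–B–D–F — a G dominant seventh chord. The bass D is the fifth, so this is second inversion: figured 4/3.

4/3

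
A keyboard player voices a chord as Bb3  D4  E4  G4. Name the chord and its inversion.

E half-diminished seventh, second inversion

Reducing to letter names: Bb, D, E, G. These stack in thirds as E–G–Bb–D — an E half-diminished seventh chord.
The lowest note is Bb, the fifth of the chord, so this is second inversion (figured bass 4/3).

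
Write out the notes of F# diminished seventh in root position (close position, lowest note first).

F#, A, C, Eb

Spelling F# diminished seventh: F#–A–C–Eb. In root position the root is bass, giving F#, A, C, Eb from the bottom.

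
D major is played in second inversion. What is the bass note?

A

In second inversion the fifth is lowest. For D major (D–F#–A) that is A.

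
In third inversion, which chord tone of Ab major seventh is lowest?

G

In third inversion the seventh is lowest. For Ab major seventh (Ab–C–Eb–G) that is G.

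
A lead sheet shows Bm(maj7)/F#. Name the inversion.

second inversion

Bm(maj7)/F# means B minor-major seventh with F# in the bass. F# is the fifth of B minor-major seventh (B–D–F#–A#), so this is second inversion.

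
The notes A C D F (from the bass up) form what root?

Reordering A, C, D, F into stacked thirds gives D–F–A–C; the bottom of that stack, D, is the root.

D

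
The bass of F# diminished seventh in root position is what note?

F#

The root of F# diminished seventh (F#–A–C–Eb) is F#; that is the bass in root position.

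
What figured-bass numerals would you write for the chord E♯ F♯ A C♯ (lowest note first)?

The notes E#, F#, A, C# stack in thirds as F#–A–C#–E# — an F# minor-major seventh chord. The bass E# is the seventh, so this is third inversion: figured 4/2.

4/2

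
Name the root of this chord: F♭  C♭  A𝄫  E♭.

Fb, Cb, Abb, Eb are the tones of an Fb minor-major seventh chord (Fb–Abb–Cb–Eb), making Fb the root.

Fb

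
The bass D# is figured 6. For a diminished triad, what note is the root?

The figures 6 mean the third of the chord is in the bass. If D# is the third of a diminished triad, the root is B# (chord tones B#–D#–F#).

B#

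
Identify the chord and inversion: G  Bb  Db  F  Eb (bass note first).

The pitch classes G, Bb, Db, F, Eb arrange in thirds as Eb–G–Bb–Db–F: an Eb dominant ninth chord.
G is the third of Eb dominant ninth; third in the bass means first inversion.

Eb dominant ninth, first inversion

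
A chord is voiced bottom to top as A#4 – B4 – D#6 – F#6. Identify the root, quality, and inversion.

Reducing to letter names: A#, B, D#, F#. These stack in thirds as B–D#–F#–A# — a B major seventh chord.
With the seventh (A#) in the bass, the chord is in third inversion (figured bass 4/2).

B major seventh, third inversion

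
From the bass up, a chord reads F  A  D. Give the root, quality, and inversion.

Reducing to letter names: F, A, D. These stack in thirds as D–F–A — a D minor triad.
The lowest note is F, the third of the chord, so this is first inversion (figured bass 6).

D minor, first inversion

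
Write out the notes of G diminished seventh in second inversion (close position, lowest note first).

Spelling G diminished seventh: G–Bb–Db–Fb. In second inversion the fifth is bass, giving Db, Fb, G, Bb from the bottom.

Db, Fb, G, Bb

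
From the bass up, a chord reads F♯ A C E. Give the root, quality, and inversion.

The pitch classes F#, A, C, E arrange in thirds as F#–A–C–E: an F# half-diminished seventh chord.
F# is the root of F# half-diminished seventh; root in the bass means root position (figured bass 7).

F# half-diminished seventh, root position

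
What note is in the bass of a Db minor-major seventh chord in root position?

Db

The root of Db minor-major seventh (Db–Fb–Ab–C) is Db; that is the bass in root position.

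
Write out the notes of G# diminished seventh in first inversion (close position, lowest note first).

B, D, F, G#

Spelling G# diminished seventh: G#–B–D–F. In first inversion the third is bass, giving B, D, F, G# from the bottom.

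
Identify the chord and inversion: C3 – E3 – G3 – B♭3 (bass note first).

C dominant seventh, root position

Reducing to letter names: C, E, G, Bb. These stack in thirds as C–E–G–Bb — a C dominant seventh chord.
The lowest note is C, the root of the chord, so this is root position (figured bass 7).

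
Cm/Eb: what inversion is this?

Cm/Eb means C minor with Eb in the bass. Eb is the third of C minor (C–Eb–G), so this is first inversion.

first inversion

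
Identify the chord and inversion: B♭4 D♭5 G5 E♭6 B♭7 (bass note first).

The distinct note names are Bb, Db, G, Eb. Stacked in thirds they read Eb–G–Bb–Db, which is a dominant seventh chord on Eb.
With the fifth (Bb) in the bass, the chord is in second inversion (figured bass 4/3).

Eb dominant seventh, second inversion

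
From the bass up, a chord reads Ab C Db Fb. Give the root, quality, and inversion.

Reducing to letter names: Ab, C, Db, Fb. These stack in thirds as Db–Fb–Ab–C — a Db minor-major seventh chord.
The lowest note is Ab, the fifth of the chord, so this is second inversion (figured bass 4/3).

Db minor-major seventh, second inversion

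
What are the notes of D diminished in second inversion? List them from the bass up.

Ab, D, F

Spelling D diminished: D–F–Ab. In second inversion the fifth is bass, giving Ab, D, F from the bottom.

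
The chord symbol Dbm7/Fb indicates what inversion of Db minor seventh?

first inversion

Dbm7/Fb means Db minor seventh with Fb in the bass. Fb is the third of Db minor seventh (Db–Fb–Ab–Cb), so this is first inversion.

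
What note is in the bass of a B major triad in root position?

B

In root position the root is lowest. For B major (B–D#–F#) that is B.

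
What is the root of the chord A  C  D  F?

A, C, D, F are the tones of a D minor seventh chord (D–F–A–C), making D the root.

D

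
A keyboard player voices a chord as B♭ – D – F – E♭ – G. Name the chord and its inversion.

Eb major ninth, second inversion

Reducing to letter names: Bb, D, F, Eb, G. These stack in thirds as Eb–G–Bb–D–F — an Eb major ninth chord.
With the fifth (Bb) in the bass, the chord is in second inversion.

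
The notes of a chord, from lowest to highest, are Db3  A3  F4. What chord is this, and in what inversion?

The distinct note names are Db, A, F. Stacked in thirds they read Db–F–A, which is an augmented triad on Db.
With the root (Db) in the bass, the chord is in root position (figured bass 5/3).

Db augmented, root position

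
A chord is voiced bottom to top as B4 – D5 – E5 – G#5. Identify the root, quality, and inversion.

Reducing to letter names: B, D, E, G#. These stack in thirds as E–G#–B–D — an E dominant seventh chord.
B is the fifth of E dominant seventh; fifth in the bass means second inversion (figured bass 4/3).

E dominant seventh, second inversion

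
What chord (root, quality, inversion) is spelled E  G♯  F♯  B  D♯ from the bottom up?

E major ninth, root position

The distinct note names are E, G#, F#, B, D#. Stacked in thirds they read E–G#–B–D#–F#, which is a major ninth chord on E.
With the root (E) in the bass, the chord is in root position.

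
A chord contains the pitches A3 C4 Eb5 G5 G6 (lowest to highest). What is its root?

A

Reordering A, C, Eb, G into stacked thirds gives A–C–Eb–G; the bottom of that stack, A, is the root.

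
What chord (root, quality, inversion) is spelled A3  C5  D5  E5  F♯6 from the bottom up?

The pitch classes A, C, D, E, F# arrange in thirds as D–F#–A–C–E: a D dominant ninth chord.
A is the fifth of D dominant ninth; fifth in the bass means second inversion.

D dominant ninth, second inversion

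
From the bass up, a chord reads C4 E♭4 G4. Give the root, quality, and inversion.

C minor, root position

The pitch classes C, Eb, G arrange in thirds as C–Eb–G: a C minor triad.
With the root (C) in the bass, the chord is in root position (figured bass 5/3).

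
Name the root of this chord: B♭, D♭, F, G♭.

Reordering Bb, Db, F, Gb into stacked thirds gives Gb–Bb–Db–F; the bottom of that stack, Gb, is the root.

Gb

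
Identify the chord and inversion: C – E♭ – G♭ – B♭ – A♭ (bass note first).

The distinct note names are C, Eb, Gb, Bb, Ab. Stacked in thirds they read Ab–C–Eb–Gb–Bb, which is a dominant ninth chord on Ab.
The lowest note is C, the third of the chord, so this is first inversion.

Ab dominant ninth, first inversion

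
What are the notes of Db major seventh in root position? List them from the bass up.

Db major seventh is Db–F–Ab–C. Root position puts the root (Db) in the bass, with the remaining tones above: Db, F, Ab, C.

Db, F, Ab, C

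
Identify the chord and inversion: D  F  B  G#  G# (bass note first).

The pitch classes D, F, B, G# arrange in thirds as G#–B–D–F: a G# diminished seventh chord.
D is the fifth of G# diminished seventh; fifth in the bass means second inversion (figured bass 4/3).

G# diminished seventh, second inversion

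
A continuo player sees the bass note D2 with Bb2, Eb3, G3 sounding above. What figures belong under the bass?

The notes D, Bb, Eb, G stack in thirds as Eb–G–Bb–D — an Eb major seventh chord. The bass D is the seventh, so this is third inversion: figured 4/2.

4/2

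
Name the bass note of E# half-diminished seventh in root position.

The root of E# half-diminished seventh (E#–G#–B–D#) is E#; that is the bass in root position.

E#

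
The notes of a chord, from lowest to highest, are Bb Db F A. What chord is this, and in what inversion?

Bb minor-major seventh, root position

Reducing to letter names: Bb, Db, F, A. These stack in thirds as Bb–Db–F–A — a Bb minor-major seventh chord.
Bb is the root of Bb minor-major seventh; root in the bass means root position (figured bass 7).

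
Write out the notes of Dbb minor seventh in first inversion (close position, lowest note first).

Fbb, Abb, Cbb, Dbb

Spelling Dbb minor seventh: Dbb–Fbb–Abb–Cbb. In first inversion the third is bass, giving Fbb, Abb, Cbb, Dbb from the bottom.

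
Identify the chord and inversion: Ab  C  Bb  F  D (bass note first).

The distinct note names are Ab, C, Bb, F, D. Stacked in thirds they read Bb–D–F–Ab–C, which is a dominant ninth chord on Bb.
The lowest note is Ab, the seventh of the chord, so this is third inversion.

Bb dominant ninth, third inversion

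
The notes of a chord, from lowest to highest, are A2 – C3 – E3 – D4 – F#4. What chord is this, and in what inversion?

D dominant ninth, second inversion

The distinct note names are A, C, E, D, F#. Stacked in thirds they read D–F#–A–C–E, which is a dominant ninth chord on D.
A is the fifth of D dominant ninth; fifth in the bass means second inversion.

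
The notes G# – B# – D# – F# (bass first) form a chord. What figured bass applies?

The notes G#, B#, D#, F# stack in thirds as G#–B#–D#–F# — a G# dominant seventh chord. The bass G# is the root, so this is root position: figured 7.

7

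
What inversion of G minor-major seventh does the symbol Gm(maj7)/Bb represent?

first inversion

Gm(maj7)/Bb means G minor-major seventh with Bb in the bass. Bb is the third of G minor-major seventh (G–Bb–D–F#), so this is first inversion.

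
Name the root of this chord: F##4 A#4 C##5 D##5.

F##, A#, C##, D## are the tones of a D## half-diminished seventh chord (D##–F##–A#–C##), making D## the root.

D##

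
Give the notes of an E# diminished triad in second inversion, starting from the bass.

E# diminished is E#–G#–B. Second inversion puts the fifth (B) in the bass, with the remaining tones above: B, E#, G#.

B, E#, G#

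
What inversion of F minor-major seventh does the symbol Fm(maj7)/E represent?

third inversion

Fm(maj7)/E means F minor-major seventh with E in the bass. E is the seventh of F minor-major seventh (F–Ab–C–E), so this is third inversion.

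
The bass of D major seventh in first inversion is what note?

In first inversion the third is lowest. For D major seventh (D–F#–A–C#) that is F#.

F#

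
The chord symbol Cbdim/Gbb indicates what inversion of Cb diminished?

second inversion

Cbdim/Gbb means Cb diminished with Gbb in the bass. Gbb is the fifth of Cb diminished (Cb–Ebb–Gbb), so this is second inversion.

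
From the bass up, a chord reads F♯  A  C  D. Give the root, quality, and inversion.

The pitch classes F#, A, C, D arrange in thirds as D–F#–A–C: a D dominant seventh chord.
F# is the third of D dominant seventh; third in the bass means first inversion (figured bass 6/5).

D dominant seventh, first inversion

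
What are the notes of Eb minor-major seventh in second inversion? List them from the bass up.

Spelling Eb minor-major seventh: Eb–Gb–Bb–D. In second inversion the fifth is bass, giving Bb, D, Eb, Gb from the bottom.

Bb, D, Eb, Gb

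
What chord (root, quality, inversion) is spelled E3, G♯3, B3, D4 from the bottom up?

The distinct note names are E, G#, B, D. Stacked in thirds they read E–G#–B–D, which is a dominant seventh chord on E.
With the root (E) in the bass, the chord is in root position (figured bass 7).

E dominant seventh, root position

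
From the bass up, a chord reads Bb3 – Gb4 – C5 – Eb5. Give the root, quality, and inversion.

The pitch classes Bb, Gb, C, Eb arrange in thirds as C–Eb–Gb–Bb: a C half-diminished seventh chord.
The lowest note is Bb, the seventh of the chord, so this is third inversion (figured bass 4/2).

C half-diminished seventh, third inversion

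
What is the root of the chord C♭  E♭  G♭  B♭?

Cb

The distinct letter names are Cb, Eb, Gb, Bb. Arranged as a stack of thirds they read Cb–Eb–Gb–Bb, so Cb is the root (a Cb major seventh chord).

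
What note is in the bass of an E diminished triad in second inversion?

E diminished is E–G–Bb. Second inversion places the fifth in the bass: Bb.

Bb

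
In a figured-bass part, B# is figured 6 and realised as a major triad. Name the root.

The figures 6 mean the third of the chord is in the bass. If B# is the third of a major triad, the root is G# (chord tones G#–B#–D#).

G#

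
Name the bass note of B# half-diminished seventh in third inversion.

A#

B# half-diminished seventh is B#–D#–F#–A#. Third inversion places the seventh in the bass: A#.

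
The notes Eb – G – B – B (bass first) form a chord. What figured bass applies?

5/3

The notes Eb, G, B stack in thirds as Eb–G–B — an Eb augmented triad. The bass Eb is the root, so this is root position: figured 5/3.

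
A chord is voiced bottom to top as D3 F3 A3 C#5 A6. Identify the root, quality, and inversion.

The distinct note names are D, F, A, C#. Stacked in thirds they read D–F–A–C#, which is a minor-major seventh chord on D.
D is the root of D minor-major seventh; root in the bass means root position (figured bass 7).

D minor-major seventh, root position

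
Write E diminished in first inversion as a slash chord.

Edim/G

First inversion of E diminished has the third (G) in the bass. As a slash chord: Edim/G.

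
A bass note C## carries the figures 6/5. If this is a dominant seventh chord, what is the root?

The figures 6/5 mean the third of the chord is in the bass. If C## is the third of a dominant seventh chord, the root is A# (chord tones A#–C##–E#–G#).

A#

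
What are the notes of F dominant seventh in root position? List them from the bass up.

F, A, C, Eb

F dominant seventh is F–A–C–Eb. Root position puts the root (F) in the bass, with the remaining tones above: F, A, C, Eb.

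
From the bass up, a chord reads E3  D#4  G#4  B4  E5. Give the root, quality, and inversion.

E major seventh, root position

The pitch classes E, D#, G#, B arrange in thirds as E–G#–B–D#: an E major seventh chord.
The lowest note is E, the root of the chord, so this is root position (figured bass 7).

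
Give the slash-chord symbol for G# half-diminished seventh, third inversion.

G#ø7/F#

Third inversion of G# half-diminished seventh has the seventh (F#) in the bass. As a slash chord: G#ø7/F#.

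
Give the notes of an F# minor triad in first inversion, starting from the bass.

F# minor is F#–A–C#. First inversion puts the third (A) in the bass, with the remaining tones above: A, C#, F#.

A, C#, F#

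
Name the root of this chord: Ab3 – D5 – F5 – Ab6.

Ab, D, F are the tones of a D diminished triad (D–F–Ab), making D the root.

D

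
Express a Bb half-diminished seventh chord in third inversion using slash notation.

Third inversion of Bb half-diminished seventh has the seventh (Ab) in the bass. As a slash chord: Bbø7/Ab.

Bbø7/Ab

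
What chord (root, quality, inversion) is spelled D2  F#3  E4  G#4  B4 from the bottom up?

E dominant ninth, third inversion

Reducing to letter names: D, F#, E, G#, B. These stack in thirds as E–G#–B–D–F# — an E dominant ninth chord.
With the seventh (D) in the bass, the chord is in third inversion.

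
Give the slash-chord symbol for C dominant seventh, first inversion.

First inversion of C dominant seventh has the third (E) in the bass. As a slash chord: C7/E.

C7/E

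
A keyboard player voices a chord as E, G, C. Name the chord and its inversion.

The pitch classes E, G, C arrange in thirds as C–E–G: a C major triad.
With the third (E) in the bass, the chord is in first inversion (figured bass 6).

C major, first inversion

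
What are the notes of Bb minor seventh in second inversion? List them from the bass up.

F, Ab, Bb, Db

Bb minor seventh is Bb–Db–F–Ab. Second inversion puts the fifth (F) in the bass, with the remaining tones above: F, Ab, Bb, Db.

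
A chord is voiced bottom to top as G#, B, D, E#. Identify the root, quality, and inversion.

E# diminished seventh, first inversion

The distinct note names are G#, B, D, E#. Stacked in thirds they read E#–G#–B–D, which is a diminished seventh chord on E#.
The lowest note is G#, the third of the chord, so this is first inversion (figured bass 6/5).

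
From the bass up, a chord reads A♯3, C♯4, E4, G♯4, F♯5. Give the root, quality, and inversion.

F# dominant ninth, first inversion

The distinct note names are A#, C#, E, G#, F#. Stacked in thirds they read F#–A#–C#–E–G#, which is a dominant ninth chord on F#.
A# is the third of F# dominant ninth; third in the bass means first inversion.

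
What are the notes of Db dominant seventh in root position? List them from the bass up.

Spelling Db dominant seventh: Db–F–Ab–Cb. In root position the root is bass, giving Db, F, Ab, Cb from the bottom.

Db, F, Ab, Cb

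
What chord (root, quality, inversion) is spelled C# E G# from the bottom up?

C# minor, root position

The distinct note names are C#, E, G#. Stacked in thirds they read C#–E–G#, which is a minor triad on C#.
C# is the root of C# minor; root in the bass means root position (figured bass 5/3).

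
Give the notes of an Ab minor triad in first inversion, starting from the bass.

Spelling Ab minor: Ab–Cb–Eb. In first inversion the third is bass, giving Cb, Eb, Ab from the bottom.

Cb, Eb, Ab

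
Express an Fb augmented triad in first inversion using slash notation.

First inversion of Fb augmented has the third (Ab) in the bass. As a slash chord: Fbaug/Ab.

Fbaug/Ab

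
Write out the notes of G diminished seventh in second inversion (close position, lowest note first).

Db, Fb, G, Bb

The chord tones are G–Bb–Db–Fb. With the fifth (Db) lowest for second inversion: Db, Fb, G, Bb.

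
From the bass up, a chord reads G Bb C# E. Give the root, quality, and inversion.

The pitch classes G, Bb, C#, E arrange in thirds as C#–E–G–Bb: a C# diminished seventh chord.
The lowest note is G, the fifth of the chord, so this is second inversion (figured bass 4/3).

C# diminished seventh, second inversion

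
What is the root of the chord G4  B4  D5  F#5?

G

Reordering G, B, D, F# into stacked thirds gives G–B–D–F#; the bottom of that stack, G, is the root.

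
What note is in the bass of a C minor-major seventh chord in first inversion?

The third of C minor-major seventh (C–Eb–G–B) is Eb; that is the bass in first inversion.

Eb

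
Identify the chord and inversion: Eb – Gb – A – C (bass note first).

The distinct note names are Eb, Gb, A, C. Stacked in thirds they read A–C–Eb–Gb, which is a diminished seventh chord on A.
With the fifth (Eb) in the bass, the chord is in second inversion (figured bass 4/3).

A diminished seventh, second inversion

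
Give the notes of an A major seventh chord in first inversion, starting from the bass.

C#, E, G#, A

Spelling A major seventh: A–C#–E–G#. In first inversion the third is bass, giving C#, E, G#, A from the bottom.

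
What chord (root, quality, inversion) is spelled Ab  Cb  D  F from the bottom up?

D diminished seventh, second inversion

Reducing to letter names: Ab, Cb, D, F. These stack in thirds as D–F–Ab–Cb — a D diminished seventh chord.
The lowest note is Ab, the fifth of the chord, so this is second inversion (figured bass 4/3).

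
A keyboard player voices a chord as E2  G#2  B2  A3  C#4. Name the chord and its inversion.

The pitch classes E, G#, B, A, C# arrange in thirds as A–C#–E–G#–B: an A major ninth chord.
With the fifth (E) in the bass, the chord is in second inversion.

A major ninth, second inversion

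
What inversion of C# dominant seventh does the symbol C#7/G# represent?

C#7/G# means C# dominant seventh with G# in the bass. G# is the fifth of C# dominant seventh (C#–E#–G#–B), so this is second inversion.

second inversion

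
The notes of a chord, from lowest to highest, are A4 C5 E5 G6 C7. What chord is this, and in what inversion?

Reducing to letter names: A, C, E, G. These stack in thirds as A–C–E–G — an A minor seventh chord.
With the root (A) in the bass, the chord is in root position (figured bass 7).

A minor seventh, root position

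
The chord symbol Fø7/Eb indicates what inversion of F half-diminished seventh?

third inversion

Fø7/Eb means F half-diminished seventh with Eb in the bass. Eb is the seventh of F half-diminished seventh (F–Ab–Cb–Eb), so this is third inversion.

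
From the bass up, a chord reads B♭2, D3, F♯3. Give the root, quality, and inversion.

Bb augmented, root position

The distinct note names are Bb, D, F#. Stacked in thirds they read Bb–D–F#, which is an augmented triad on Bb.
With the root (Bb) in the bass, the chord is in root position (figured bass 5/3).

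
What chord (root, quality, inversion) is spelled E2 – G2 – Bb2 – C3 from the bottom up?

C dominant seventh, first inversion

The pitch classes E, G, Bb, C arrange in thirds as C–E–G–Bb: a C dominant seventh chord.
The lowest note is E, the third of the chord, so this is first inversion (figured bass 6/5).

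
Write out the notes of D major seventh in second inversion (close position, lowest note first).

A, C#, D, F#

D major seventh is D–F#–A–C#. Second inversion puts the fifth (A) in the bass, with the remaining tones above: A, C#, D, F#.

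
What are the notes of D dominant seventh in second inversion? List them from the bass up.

The chord tones are D–F#–A–C. With the fifth (A) lowest for second inversion: A, C, D, F#.

A, C, D, F#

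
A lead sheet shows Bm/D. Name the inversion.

Bm/D means B minor with D in the bass. D is the third of B minor (B–D–F#), so this is first inversion.

first inversion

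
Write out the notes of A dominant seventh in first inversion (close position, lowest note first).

C#, E, G, A

A dominant seventh is A–C#–E–G. First inversion puts the third (C#) in the bass, with the remaining tones above: C#, E, G, A.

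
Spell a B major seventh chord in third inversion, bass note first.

The chord tones are B–D#–F#–A#. With the seventh (A#) lowest for third inversion: A#, B, D#, F#.

A#, B, D#, F#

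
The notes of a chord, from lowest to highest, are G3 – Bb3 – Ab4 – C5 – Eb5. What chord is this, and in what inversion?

Ab major ninth, third inversion

The pitch classes G, Bb, Ab, C, Eb arrange in thirds as Ab–C–Eb–G–Bb: an Ab major ninth chord.
G is the seventh of Ab major ninth; seventh in the bass means third inversion.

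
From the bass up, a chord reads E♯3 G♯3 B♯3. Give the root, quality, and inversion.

E# minor, root position

The pitch classes E#, G#, B# arrange in thirds as E#–G#–B#: an E# minor triad.
With the root (E#) in the bass, the chord is in root position (figured bass 5/3).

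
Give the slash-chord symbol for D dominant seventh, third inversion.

D7/C

Third inversion of D dominant seventh has the seventh (C) in the bass. As a slash chord: D7/C.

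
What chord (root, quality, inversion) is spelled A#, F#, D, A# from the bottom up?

Reducing to letter names: A#, F#, D. These stack in thirds as D–F#–A# — a D augmented triad.
With the fifth (A#) in the bass, the chord is in second inversion (figured bass 6/4).

D augmented, second inversion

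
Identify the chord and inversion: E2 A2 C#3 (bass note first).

A major, second inversion

The distinct note names are E, A, C#. Stacked in thirds they read A–C#–E, which is a major triad on A.
E is the fifth of A major; fifth in the bass means second inversion (figured bass 6/4).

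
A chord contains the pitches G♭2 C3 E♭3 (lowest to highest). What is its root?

C

The distinct letter names are Gb, C, Eb. Arranged as a stack of thirds they read C–Eb–Gb, so C is the root (a C diminished triad).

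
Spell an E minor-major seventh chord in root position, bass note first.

E, G, B, D#

E minor-major seventh is E–G–B–D#. Root position puts the root (E) in the bass, with the remaining tones above: E, G, B, D#.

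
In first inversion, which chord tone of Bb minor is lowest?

Db

In first inversion the third is lowest. For Bb minor (Bb–Db–F) that is Db.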